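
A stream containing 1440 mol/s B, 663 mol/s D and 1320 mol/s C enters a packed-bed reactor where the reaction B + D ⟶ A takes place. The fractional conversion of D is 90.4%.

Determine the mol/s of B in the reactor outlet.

841 mol/s

D reacted = 0.904 × 663 = 599.4 mol/s; ν_D = −1, so ξ = 599.4/1 = 599.4 mol/s.
Outlet amounts (n = n₀ + ν ξ):
  B: 1440 − 1(599.4) = 840.6
  D: 663 − 1(599.4) = 63.65
  A: 0 + 1(599.4) = 599.4
  C: 1320 (inert)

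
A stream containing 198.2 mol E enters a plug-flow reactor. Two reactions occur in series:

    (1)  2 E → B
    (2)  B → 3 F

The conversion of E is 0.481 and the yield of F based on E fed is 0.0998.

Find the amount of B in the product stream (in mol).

41.1 mol

Conversion of E: E consumed = 2ξ₁ = 0.481 × 198.2 → ξ₁ = 47.67 mol.
Yield of F: 3ξ₂ / 198.2 = 0.0998 → ξ₂ = 6.593 mol.
Outlet amounts (n = n₀ + Σ ν·ξ):
  E: 198.2 − 2(47.67) = 102.9
  B: 0 + 1(47.67) − 1(6.593) = 41.07
  F: 0 + 3(6.593) = 19.78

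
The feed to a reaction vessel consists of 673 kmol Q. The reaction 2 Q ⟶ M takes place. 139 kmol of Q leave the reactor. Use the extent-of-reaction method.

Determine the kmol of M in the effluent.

For Q: n = n₀ − 2ξ → 139 = 673 − 2ξ, giving ξ = 267 kmol.
Outlet amounts (n = n₀ + ν ξ):
  Q: 673 − 2(267) = 139
  M: 0 + 1(267) = 267

267 kmol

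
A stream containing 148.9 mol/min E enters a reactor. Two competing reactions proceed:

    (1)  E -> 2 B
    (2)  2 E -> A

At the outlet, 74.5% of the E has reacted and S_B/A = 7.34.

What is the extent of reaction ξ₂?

Conversion of E: E consumed = 0.745 × 148.9 = 110.9 mol/min = 1ξ₁ + 2ξ₂.
Selectivity: 2ξ₁ / (1ξ₂) = 7.34 → ξ₁ = 3.67 ξ₂.
Substitute: (1·3.67 + 2) ξ₂ = 110.9 → ξ₂ = 19.56 mol/min, ξ₁ = 71.8 mol/min.
Outlet amounts (n = n₀ + Σ ν·ξ):
  E: 148.9 − 1(71.8) − 2(19.56) = 37.97
  B: 0 + 2(71.8) = 143.6
  A: 0 + 1(19.56) = 19.56

ξ₂ = 19.6 mol/min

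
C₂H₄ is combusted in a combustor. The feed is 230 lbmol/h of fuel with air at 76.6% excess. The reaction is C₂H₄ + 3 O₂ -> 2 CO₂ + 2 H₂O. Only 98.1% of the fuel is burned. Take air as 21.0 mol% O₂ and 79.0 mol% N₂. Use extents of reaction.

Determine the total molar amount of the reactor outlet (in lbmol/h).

Stoichiometric O₂ = 3 × 230 = 690 lbmol/h; O₂ fed = 690 × 1.766 = 1219 lbmol/h.
N₂ fed = 1219 × 79/21 = 4584 lbmol/h.
Fuel reacted = 0.981 × 230 → ξ = 225.6 lbmol/h.
Outlet (n = n₀ + ν ξ):
  C₂H₄: 230 − 1(225.6) = 4.37
  O₂: 1219 − 3(225.6) = 541.6
  N₂: 4584 (inert)
  CO₂: 0 + 2(225.6) = 451.3
  H₂O: 0 + 2(225.6) = 451.3
Total out = 4.37 + 541.6 + 4584 + 451.3 + 451.3 = 6033 lbmol/h.

6030 lbmol/h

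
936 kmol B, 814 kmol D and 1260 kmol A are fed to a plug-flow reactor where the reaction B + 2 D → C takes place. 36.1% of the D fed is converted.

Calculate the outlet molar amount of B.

D reacted = 0.361 × 814 = 293.9 kmol; ν_D = −2, so ξ = 293.9/2 = 146.9 kmol.
Outlet amounts (n = n₀ + ν ξ):
  B: 936 − 1(146.9) = 789.1
  D: 814 − 2(146.9) = 520.1
  C: 0 + 1(146.9) = 146.9
  A: 1260 (inert)

789 kmol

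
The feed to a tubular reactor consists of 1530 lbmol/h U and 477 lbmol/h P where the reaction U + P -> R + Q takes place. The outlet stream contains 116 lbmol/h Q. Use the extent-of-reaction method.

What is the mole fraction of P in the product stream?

0.18

For Q: n = n₀ + 1ξ → 116 = 0 + 1ξ, giving ξ = 116 lbmol/h.
Outlet amounts (n = n₀ + ν ξ):
  U: 1530 − 1(116) = 1414
  P: 477 − 1(116) = 361
  R: 0 + 1(116) = 116
  Q: 0 + 1(116) = 116
Total out = 2007 lbmol/h; y_P = 361 / 2007 = 0.1799.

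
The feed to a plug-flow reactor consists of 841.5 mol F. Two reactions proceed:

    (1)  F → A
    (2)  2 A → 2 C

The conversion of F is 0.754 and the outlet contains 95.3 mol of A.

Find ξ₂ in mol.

Conversion of F: F consumed = 1ξ₁ = 0.754 × 841.5 → ξ₁ = 634.5 mol.
A balance: n_A = 0 + 1ξ₁ − 2ξ₂ = 95.3 → ξ₂ = (1·634.5 − 95.3)/2 = 269.6 mol.
Outlet amounts (n = n₀ + Σ ν·ξ):
  F: 841.5 − 1(634.5) = 207
  A: 0 + 1(634.5) − 2(269.6) = 95.3
  C: 0 + 2(269.6) = 539.2

ξ₂ = 270 mol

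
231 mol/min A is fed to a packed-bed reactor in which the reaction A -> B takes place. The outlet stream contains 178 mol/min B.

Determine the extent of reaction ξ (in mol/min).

ξ = 178 mol/min

For B: n = n₀ + 1ξ → 178 = 0 + 1ξ, giving ξ = 178 mol/min.
Outlet amounts (n = n₀ + ν ξ):
  A: 231 − 1(178) = 53
  B: 0 + 1(178) = 178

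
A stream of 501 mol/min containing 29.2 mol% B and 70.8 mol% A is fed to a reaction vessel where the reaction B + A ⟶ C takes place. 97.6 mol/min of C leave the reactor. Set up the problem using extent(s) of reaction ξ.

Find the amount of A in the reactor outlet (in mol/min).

For C: n = n₀ + 1ξ → 97.6 = 0 + 1ξ, giving ξ = 97.6 mol/min.
Outlet amounts (n = n₀ + ν ξ):
  B: 146.3 − 1(97.6) = 48.69
  A: 354.7 − 1(97.6) = 257.1
  C: 0 + 1(97.6) = 97.6

257 mol/min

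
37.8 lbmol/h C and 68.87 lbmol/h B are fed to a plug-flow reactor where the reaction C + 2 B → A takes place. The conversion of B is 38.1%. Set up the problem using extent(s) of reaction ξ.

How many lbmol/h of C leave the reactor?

24.7 lbmol/h

B reacted = 0.381 × 68.87 = 26.24 lbmol/h; ν_B = −2, so ξ = 26.24/2 = 13.12 lbmol/h.
Outlet amounts (n = n₀ + ν ξ):
  C: 37.8 − 1(13.12) = 24.68
  B: 68.87 − 2(13.12) = 42.63
  A: 0 + 1(13.12) = 13.12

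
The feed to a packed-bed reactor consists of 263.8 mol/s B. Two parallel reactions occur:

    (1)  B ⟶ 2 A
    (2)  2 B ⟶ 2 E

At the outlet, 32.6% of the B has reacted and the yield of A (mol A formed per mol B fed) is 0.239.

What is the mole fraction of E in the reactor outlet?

0.184

Yield of A: 2ξ₁ / 263.8 = 0.239 → ξ₁ = 31.52 mol/s.
Conversion of B: 1ξ₁ + 2ξ₂ = 0.326 × 263.8 = 86 → ξ₂ = 27.24 mol/s.
Outlet amounts (n = n₀ + Σ ν·ξ):
  B: 263.8 − 1(31.52) − 2(27.24) = 177.8
  A: 0 + 2(31.52) = 63.05
  E: 0 + 2(27.24) = 54.47
Total out = 295.3 mol/s; y_E = 54.47 / 295.3 = 0.1845.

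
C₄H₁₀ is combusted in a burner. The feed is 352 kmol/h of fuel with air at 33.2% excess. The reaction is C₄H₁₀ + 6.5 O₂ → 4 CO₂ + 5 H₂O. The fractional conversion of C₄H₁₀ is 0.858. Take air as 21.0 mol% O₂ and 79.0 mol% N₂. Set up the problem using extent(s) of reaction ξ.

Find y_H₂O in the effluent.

Stoichiometric O₂ = 6.5 × 352 = 2288 kmol/h; O₂ fed = 2288 × 1.332 = 3048 kmol/h.
N₂ fed = 3048 × 79/21 = 11460 kmol/h.
Fuel reacted = 0.858 × 352 → ξ = 302 kmol/h.
Outlet (n = n₀ + ν ξ):
  C₄H₁₀: 352 − 1(302) = 49.98
  O₂: 3048 − 6.5(302) = 1085
  N₂: 11460 (inert)
  CO₂: 0 + 4(302) = 1208
  H₂O: 0 + 5(302) = 1510
Total out = 15320 kmol/h; y_H₂O = 1510 / 15320 = 0.09859.

0.0986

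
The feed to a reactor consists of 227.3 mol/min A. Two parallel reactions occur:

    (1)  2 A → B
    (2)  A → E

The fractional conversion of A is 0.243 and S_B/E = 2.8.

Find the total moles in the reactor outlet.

204 mol/min

Conversion of A: A consumed = 0.243 × 227.3 = 55.23 mol/min = 2ξ₁ + 1ξ₂.
Selectivity: 1ξ₁ / (1ξ₂) = 2.8 → ξ₁ = 2.8 ξ₂.
Substitute: (2·2.8 + 1) ξ₂ = 55.23 → ξ₂ = 8.369 mol/min, ξ₁ = 23.43 mol/min.
Outlet amounts (n = n₀ + Σ ν·ξ):
  A: 227.3 − 2(23.43) − 1(8.369) = 172.1
  B: 0 + 1(23.43) = 23.43
  E: 0 + 1(8.369) = 8.369
Total out = 172.1 + 23.43 + 8.369 = 203.9 mol/min.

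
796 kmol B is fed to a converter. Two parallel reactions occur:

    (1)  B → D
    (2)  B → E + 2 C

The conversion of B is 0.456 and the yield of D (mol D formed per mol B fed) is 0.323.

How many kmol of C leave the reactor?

Yield of D: 1ξ₁ / 796 = 0.323 → ξ₁ = 257.1 kmol.
Conversion of B: 1ξ₁ + 1ξ₂ = 0.456 × 796 = 363 → ξ₂ = 105.9 kmol.
Outlet amounts (n = n₀ + Σ ν·ξ):
  B: 796 − 1(257.1) − 1(105.9) = 433
  D: 0 + 1(257.1) = 257.1
  E: 0 + 1(105.9) = 105.9
  C: 0 + 2(105.9) = 211.7

212 kmol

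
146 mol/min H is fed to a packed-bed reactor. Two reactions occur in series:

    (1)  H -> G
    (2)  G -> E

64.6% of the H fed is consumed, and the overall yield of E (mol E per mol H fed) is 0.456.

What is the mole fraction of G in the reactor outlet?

0.19

Conversion of H: H consumed = 1ξ₁ = 0.646 × 146 → ξ₁ = 94.32 mol/min.
Yield of E: 1ξ₂ / 146 = 0.456 → ξ₂ = 66.58 mol/min.
Outlet amounts (n = n₀ + Σ ν·ξ):
  H: 146 − 1(94.32) = 51.68
  G: 0 + 1(94.32) − 1(66.58) = 27.74
  E: 0 + 1(66.58) = 66.58
Total out = 146 mol/min; y_G = 27.74 / 146 = 0.19.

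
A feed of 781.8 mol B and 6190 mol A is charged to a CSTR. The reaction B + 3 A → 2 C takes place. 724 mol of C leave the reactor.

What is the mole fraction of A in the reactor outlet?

0.817

For C: n = n₀ + 2ξ → 724 = 0 + 2ξ, giving ξ = 362 mol.
Outlet amounts (n = n₀ + ν ξ):
  B: 781.8 − 1(362) = 419.8
  A: 6190 − 3(362) = 5104
  C: 0 + 2(362) = 724
Total out = 6248 mol; y_A = 5104 / 6248 = 0.8169.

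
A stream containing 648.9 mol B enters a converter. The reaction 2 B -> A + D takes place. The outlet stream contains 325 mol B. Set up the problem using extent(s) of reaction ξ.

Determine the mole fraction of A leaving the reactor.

For B: n = n₀ − 2ξ → 325 = 648.9 − 2ξ, giving ξ = 161.9 mol.
Outlet amounts (n = n₀ + ν ξ):
  B: 648.9 − 2(161.9) = 325
  A: 0 + 1(161.9) = 161.9
  D: 0 + 1(161.9) = 161.9
Total out = 648.9 mol; y_A = 161.9 / 648.9 = 0.2496.

0.25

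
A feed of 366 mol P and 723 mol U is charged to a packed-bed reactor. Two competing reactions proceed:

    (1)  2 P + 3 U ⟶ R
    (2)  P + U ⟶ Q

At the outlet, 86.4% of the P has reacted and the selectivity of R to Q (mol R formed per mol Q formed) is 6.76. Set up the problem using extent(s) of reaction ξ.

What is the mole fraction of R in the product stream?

Conversion of P: P consumed = 0.864 × 366 = 316.2 mol = 2ξ₁ + 1ξ₂.
Selectivity: 1ξ₁ / (1ξ₂) = 6.76 → ξ₁ = 6.76 ξ₂.
Substitute: (2·6.76 + 1) ξ₂ = 316.2 → ξ₂ = 21.78 mol, ξ₁ = 147.2 mol.
Outlet amounts (n = n₀ + Σ ν·ξ):
  P: 366 − 2(147.2) − 1(21.78) = 49.78
  U: 723 − 3(147.2) − 1(21.78) = 259.6
  R: 0 + 1(147.2) = 147.2
  Q: 0 + 1(21.78) = 21.78
Total out = 478.3 mol; y_R = 147.2 / 478.3 = 0.3078.

0.308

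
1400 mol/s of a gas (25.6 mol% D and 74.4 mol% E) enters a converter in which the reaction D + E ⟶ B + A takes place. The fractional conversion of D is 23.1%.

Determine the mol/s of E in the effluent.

959 mol/s

D reacted = 0.231 × 358.4 = 82.79 mol/s; ν_D = −1, so ξ = 82.79/1 = 82.79 mol/s.
Outlet amounts (n = n₀ + ν ξ):
  D: 358.4 − 1(82.79) = 275.6
  E: 1042 − 1(82.79) = 958.8
  B: 0 + 1(82.79) = 82.79
  A: 0 + 1(82.79) = 82.79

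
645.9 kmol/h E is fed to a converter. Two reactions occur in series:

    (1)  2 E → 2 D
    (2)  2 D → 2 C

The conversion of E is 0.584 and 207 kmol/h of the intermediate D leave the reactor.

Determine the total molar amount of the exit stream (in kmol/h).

Conversion of E: E consumed = 2ξ₁ = 0.584 × 645.9 → ξ₁ = 188.6 kmol/h.
D balance: n_D = 0 + 2ξ₁ − 2ξ₂ = 207 → ξ₂ = (2·188.6 − 207)/2 = 85.1 kmol/h.
Outlet amounts (n = n₀ + Σ ν·ξ):
  E: 645.9 − 2(188.6) = 268.7
  D: 0 + 2(188.6) − 2(85.1) = 207
  C: 0 + 2(85.1) = 170.2
Total out = 268.7 + 207 + 170.2 = 645.9 kmol/h.

646 kmol/h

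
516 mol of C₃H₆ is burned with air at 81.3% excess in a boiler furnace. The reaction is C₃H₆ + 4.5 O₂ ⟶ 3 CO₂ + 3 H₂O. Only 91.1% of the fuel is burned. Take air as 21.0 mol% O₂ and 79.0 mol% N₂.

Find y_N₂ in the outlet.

Stoichiometric O₂ = 4.5 × 516 = 2322 mol; O₂ fed = 2322 × 1.813 = 4210 mol.
N₂ fed = 4210 × 79/21 = 15840 mol.
Fuel reacted = 0.911 × 516 → ξ = 470.1 mol.
Outlet (n = n₀ + ν ξ):
  C₃H₆: 516 − 1(470.1) = 45.92
  O₂: 4210 − 4.5(470.1) = 2094
  N₂: 15840 (inert)
  CO₂: 0 + 3(470.1) = 1410
  H₂O: 0 + 3(470.1) = 1410
Total out = 20800 mol; y_N₂ = 15840 / 20800 = 0.7615.

0.761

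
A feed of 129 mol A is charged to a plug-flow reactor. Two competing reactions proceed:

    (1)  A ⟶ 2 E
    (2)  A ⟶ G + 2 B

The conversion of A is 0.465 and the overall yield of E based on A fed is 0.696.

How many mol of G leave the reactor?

Yield of E: 2ξ₁ / 129 = 0.696 → ξ₁ = 44.89 mol.
Conversion of A: 1ξ₁ + 1ξ₂ = 0.465 × 129 = 59.99 → ξ₂ = 15.09 mol.
Outlet amounts (n = n₀ + Σ ν·ξ):
  A: 129 − 1(44.89) − 1(15.09) = 69.01
  E: 0 + 2(44.89) = 89.78
  G: 0 + 1(15.09) = 15.09
  B: 0 + 2(15.09) = 30.19

15.1 mol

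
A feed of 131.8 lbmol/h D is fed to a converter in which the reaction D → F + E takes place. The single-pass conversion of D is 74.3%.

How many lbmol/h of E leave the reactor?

97.9 lbmol/h

D reacted = 0.743 × 131.8 = 97.93 lbmol/h; ν_D = −1, so ξ = 97.93/1 = 97.93 lbmol/h.
Outlet amounts (n = n₀ + ν ξ):
  D: 131.8 − 1(97.93) = 33.87
  F: 0 + 1(97.93) = 97.93
  E: 0 + 1(97.93) = 97.93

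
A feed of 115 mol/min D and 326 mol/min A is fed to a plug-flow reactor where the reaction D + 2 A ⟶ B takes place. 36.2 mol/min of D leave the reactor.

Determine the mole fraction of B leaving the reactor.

0.278

For D: n = n₀ − 1ξ → 36.2 = 115 − 1ξ, giving ξ = 78.8 mol/min.
Outlet amounts (n = n₀ + ν ξ):
  D: 115 − 1(78.8) = 36.2
  A: 326 − 2(78.8) = 168.4
  B: 0 + 1(78.8) = 78.8
Total out = 283.4 mol/min; y_B = 78.8 / 283.4 = 0.2781.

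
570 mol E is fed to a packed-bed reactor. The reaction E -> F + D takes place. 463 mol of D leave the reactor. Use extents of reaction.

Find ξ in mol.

For D: n = n₀ + 1ξ → 463 = 0 + 1ξ, giving ξ = 463 mol.
Outlet amounts (n = n₀ + ν ξ):
  E: 570 − 1(463) = 107
  F: 0 + 1(463) = 463
  D: 0 + 1(463) = 463

ξ = 463 mol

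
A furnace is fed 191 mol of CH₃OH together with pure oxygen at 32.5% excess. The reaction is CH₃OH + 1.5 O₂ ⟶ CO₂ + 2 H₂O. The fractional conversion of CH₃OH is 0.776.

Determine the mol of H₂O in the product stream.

296 mol

Stoichiometric O₂ = 1.5 × 191 = 286.5 mol; O₂ fed = 286.5 × 1.325 = 379.6 mol.
Fuel reacted = 0.776 × 191 → ξ = 148.2 mol.
Outlet (n = n₀ + ν ξ):
  CH₃OH: 191 − 1(148.2) = 42.78
  O₂: 379.6 − 1.5(148.2) = 157.3
  CO₂: 0 + 1(148.2) = 148.2
  H₂O: 0 + 2(148.2) = 296.4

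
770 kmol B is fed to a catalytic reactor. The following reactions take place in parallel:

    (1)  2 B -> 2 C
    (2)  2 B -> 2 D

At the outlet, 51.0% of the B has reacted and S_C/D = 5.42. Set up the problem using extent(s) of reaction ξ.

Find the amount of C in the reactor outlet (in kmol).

332 kmol

Conversion of B: B consumed = 0.51 × 770 = 392.7 kmol = 2ξ₁ + 2ξ₂.
Selectivity: 2ξ₁ / (2ξ₂) = 5.42 → ξ₁ = 5.42 ξ₂.
Substitute: (2·5.42 + 2) ξ₂ = 392.7 → ξ₂ = 30.58 kmol, ξ₁ = 165.8 kmol.
Outlet amounts (n = n₀ + Σ ν·ξ):
  B: 770 − 2(165.8) − 2(30.58) = 377.3
  C: 0 + 2(165.8) = 331.5
  D: 0 + 2(30.58) = 61.17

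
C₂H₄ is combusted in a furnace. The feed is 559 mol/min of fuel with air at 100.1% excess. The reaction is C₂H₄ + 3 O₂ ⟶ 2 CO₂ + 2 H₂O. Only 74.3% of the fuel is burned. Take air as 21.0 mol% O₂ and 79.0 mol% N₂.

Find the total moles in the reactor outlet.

16500 mol/min

Stoichiometric O₂ = 3 × 559 = 1677 mol/min; O₂ fed = 1677 × 2.001 = 3356 mol/min.
N₂ fed = 3356 × 79/21 = 12620 mol/min.
Fuel reacted = 0.743 × 559 → ξ = 415.3 mol/min.
Outlet (n = n₀ + ν ξ):
  C₂H₄: 559 − 1(415.3) = 143.7
  O₂: 3356 − 3(415.3) = 2110
  N₂: 12620 (inert)
  CO₂: 0 + 2(415.3) = 830.7
  H₂O: 0 + 2(415.3) = 830.7
Total out = 143.7 + 2110 + 12620 + 830.7 + 830.7 = 16540 mol/min.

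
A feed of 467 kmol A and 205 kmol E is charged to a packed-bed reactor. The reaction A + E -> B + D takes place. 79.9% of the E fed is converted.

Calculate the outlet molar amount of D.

E reacted = 0.799 × 205 = 163.8 kmol; ν_E = −1, so ξ = 163.8/1 = 163.8 kmol.
Outlet amounts (n = n₀ + ν ξ):
  A: 467 − 1(163.8) = 303.2
  E: 205 − 1(163.8) = 41.2
  B: 0 + 1(163.8) = 163.8
  D: 0 + 1(163.8) = 163.8

164 kmol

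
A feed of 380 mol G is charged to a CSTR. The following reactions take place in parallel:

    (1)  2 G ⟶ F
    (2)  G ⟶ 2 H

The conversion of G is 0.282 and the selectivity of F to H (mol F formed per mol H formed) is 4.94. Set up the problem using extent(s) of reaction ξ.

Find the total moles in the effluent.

Conversion of G: G consumed = 0.282 × 380 = 107.2 mol = 2ξ₁ + 1ξ₂.
Selectivity: 1ξ₁ / (2ξ₂) = 4.94 → ξ₁ = 9.88 ξ₂.
Substitute: (2·9.88 + 1) ξ₂ = 107.2 → ξ₂ = 5.162 mol, ξ₁ = 51 mol.
Outlet amounts (n = n₀ + Σ ν·ξ):
  G: 380 − 2(51) − 1(5.162) = 272.8
  F: 0 + 1(51) = 51
  H: 0 + 2(5.162) = 10.32
Total out = 272.8 + 51 + 10.32 = 334.2 mol.

334 mol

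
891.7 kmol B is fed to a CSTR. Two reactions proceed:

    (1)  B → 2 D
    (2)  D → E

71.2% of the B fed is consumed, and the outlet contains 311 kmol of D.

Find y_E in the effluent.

Conversion of B: B consumed = 1ξ₁ = 0.712 × 891.7 → ξ₁ = 634.9 kmol.
D balance: n_D = 0 + 2ξ₁ − 1ξ₂ = 311 → ξ₂ = (2·634.9 − 311)/1 = 958.8 kmol.
Outlet amounts (n = n₀ + Σ ν·ξ):
  B: 891.7 − 1(634.9) = 256.8
  D: 0 + 2(634.9) − 1(958.8) = 311
  E: 0 + 1(958.8) = 958.8
Total out = 1527 kmol; y_E = 958.8 / 1527 = 0.6281.

0.628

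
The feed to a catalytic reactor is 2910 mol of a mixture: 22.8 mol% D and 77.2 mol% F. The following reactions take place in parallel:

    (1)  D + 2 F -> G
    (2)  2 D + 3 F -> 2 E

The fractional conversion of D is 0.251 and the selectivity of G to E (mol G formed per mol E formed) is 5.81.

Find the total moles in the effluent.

2590 mol

Conversion of D: D consumed = 0.251 × 663.5 = 166.5 mol = 1ξ₁ + 2ξ₂.
Selectivity: 1ξ₁ / (2ξ₂) = 5.81 → ξ₁ = 11.62 ξ₂.
Substitute: (1·11.62 + 2) ξ₂ = 166.5 → ξ₂ = 12.23 mol, ξ₁ = 142.1 mol.
Outlet amounts (n = n₀ + Σ ν·ξ):
  D: 663.5 − 1(142.1) − 2(12.23) = 496.9
  F: 2247 − 2(142.1) − 3(12.23) = 1926
  G: 0 + 1(142.1) = 142.1
  E: 0 + 2(12.23) = 24.45
Total out = 496.9 + 1926 + 142.1 + 24.45 = 2589 mol.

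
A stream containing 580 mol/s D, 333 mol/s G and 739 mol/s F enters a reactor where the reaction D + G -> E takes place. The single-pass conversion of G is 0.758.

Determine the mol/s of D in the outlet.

328 mol/s

G reacted = 0.758 × 333 = 252.4 mol/s; ν_G = −1, so ξ = 252.4/1 = 252.4 mol/s.
Outlet amounts (n = n₀ + ν ξ):
  D: 580 − 1(252.4) = 327.6
  G: 333 − 1(252.4) = 80.59
  E: 0 + 1(252.4) = 252.4
  F: 739 (inert)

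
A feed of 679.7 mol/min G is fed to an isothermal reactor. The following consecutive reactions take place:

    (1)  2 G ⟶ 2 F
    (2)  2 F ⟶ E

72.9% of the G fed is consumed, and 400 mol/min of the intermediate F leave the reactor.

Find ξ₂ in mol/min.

ξ₂ = 47.8 mol/min

Conversion of G: G consumed = 2ξ₁ = 0.729 × 679.7 → ξ₁ = 247.8 mol/min.
F balance: n_F = 0 + 2ξ₁ − 2ξ₂ = 400 → ξ₂ = (2·247.8 − 400)/2 = 47.75 mol/min.
Outlet amounts (n = n₀ + Σ ν·ξ):
  G: 679.7 − 2(247.8) = 184.2
  F: 0 + 2(247.8) − 2(47.75) = 400
  E: 0 + 1(47.75) = 47.75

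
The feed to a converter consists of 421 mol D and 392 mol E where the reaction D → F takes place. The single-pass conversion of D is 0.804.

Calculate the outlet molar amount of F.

D reacted = 0.804 × 421 = 338.5 mol; ν_D = −1, so ξ = 338.5/1 = 338.5 mol.
Outlet amounts (n = n₀ + ν ξ):
  D: 421 − 1(338.5) = 82.52
  F: 0 + 1(338.5) = 338.5
  E: 392 (inert)

338 mol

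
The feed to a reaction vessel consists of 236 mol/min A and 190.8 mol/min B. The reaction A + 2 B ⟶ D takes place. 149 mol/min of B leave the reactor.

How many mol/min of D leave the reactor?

For B: n = n₀ − 2ξ → 149 = 190.8 − 2ξ, giving ξ = 20.9 mol/min.
Outlet amounts (n = n₀ + ν ξ):
  A: 236 − 1(20.9) = 215.1
  B: 190.8 − 2(20.9) = 149
  D: 0 + 1(20.9) = 20.9

20.9 mol/min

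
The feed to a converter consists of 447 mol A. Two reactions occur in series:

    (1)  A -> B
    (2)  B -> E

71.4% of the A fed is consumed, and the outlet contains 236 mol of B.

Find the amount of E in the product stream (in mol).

Conversion of A: A consumed = 1ξ₁ = 0.714 × 447 → ξ₁ = 319.2 mol.
B balance: n_B = 0 + 1ξ₁ − 1ξ₂ = 236 → ξ₂ = (1·319.2 − 236)/1 = 83.16 mol.
Outlet amounts (n = n₀ + Σ ν·ξ):
  A: 447 − 1(319.2) = 127.8
  B: 0 + 1(319.2) − 1(83.16) = 236
  E: 0 + 1(83.16) = 83.16

83.2 mol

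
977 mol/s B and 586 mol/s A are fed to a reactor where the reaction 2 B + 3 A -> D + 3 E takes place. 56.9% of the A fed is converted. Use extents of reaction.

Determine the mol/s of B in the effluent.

755 mol/s

A reacted = 0.569 × 586 = 333.4 mol/s; ν_A = −3, so ξ = 333.4/3 = 111.1 mol/s.
Outlet amounts (n = n₀ + ν ξ):
  B: 977 − 2(111.1) = 754.7
  A: 586 − 3(111.1) = 252.6
  D: 0 + 1(111.1) = 111.1
  E: 0 + 3(111.1) = 333.4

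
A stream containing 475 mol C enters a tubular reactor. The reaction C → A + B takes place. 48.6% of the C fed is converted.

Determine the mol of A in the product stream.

231 mol

C reacted = 0.486 × 475 = 230.8 mol; ν_C = −1, so ξ = 230.8/1 = 230.8 mol.
Outlet amounts (n = n₀ + ν ξ):
  C: 475 − 1(230.8) = 244.2
  A: 0 + 1(230.8) = 230.8
  B: 0 + 1(230.8) = 230.8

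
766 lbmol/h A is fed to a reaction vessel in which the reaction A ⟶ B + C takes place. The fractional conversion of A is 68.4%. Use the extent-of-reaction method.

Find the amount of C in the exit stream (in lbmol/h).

524 lbmol/h

A reacted = 0.684 × 766 = 523.9 lbmol/h; ν_A = −1, so ξ = 523.9/1 = 523.9 lbmol/h.
Outlet amounts (n = n₀ + ν ξ):
  A: 766 − 1(523.9) = 242.1
  B: 0 + 1(523.9) = 523.9
  C: 0 + 1(523.9) = 523.9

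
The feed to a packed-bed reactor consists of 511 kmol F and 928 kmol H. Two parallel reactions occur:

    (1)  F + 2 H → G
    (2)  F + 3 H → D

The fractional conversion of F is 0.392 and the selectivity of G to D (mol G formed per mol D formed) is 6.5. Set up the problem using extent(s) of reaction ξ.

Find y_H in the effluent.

0.495

Conversion of F: F consumed = 0.392 × 511 = 200.3 kmol = 1ξ₁ + 1ξ₂.
Selectivity: 1ξ₁ / (1ξ₂) = 6.5 → ξ₁ = 6.5 ξ₂.
Substitute: (1·6.5 + 1) ξ₂ = 200.3 → ξ₂ = 26.71 kmol, ξ₁ = 173.6 kmol.
Outlet amounts (n = n₀ + Σ ν·ξ):
  F: 511 − 1(173.6) − 1(26.71) = 310.7
  H: 928 − 2(173.6) − 3(26.71) = 500.7
  G: 0 + 1(173.6) = 173.6
  D: 0 + 1(26.71) = 26.71
Total out = 1012 kmol; y_H = 500.7 / 1012 = 0.4949.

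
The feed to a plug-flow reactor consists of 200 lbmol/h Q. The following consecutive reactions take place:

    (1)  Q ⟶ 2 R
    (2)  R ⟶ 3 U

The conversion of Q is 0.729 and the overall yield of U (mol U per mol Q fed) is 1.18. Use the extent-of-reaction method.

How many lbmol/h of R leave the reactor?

Conversion of Q: Q consumed = 1ξ₁ = 0.729 × 200 → ξ₁ = 145.8 lbmol/h.
Yield of U: 3ξ₂ / 200 = 1.18 → ξ₂ = 78.67 lbmol/h.
Outlet amounts (n = n₀ + Σ ν·ξ):
  Q: 200 − 1(145.8) = 54.2
  R: 0 + 2(145.8) − 1(78.67) = 212.9
  U: 0 + 3(78.67) = 236

213 lbmol/h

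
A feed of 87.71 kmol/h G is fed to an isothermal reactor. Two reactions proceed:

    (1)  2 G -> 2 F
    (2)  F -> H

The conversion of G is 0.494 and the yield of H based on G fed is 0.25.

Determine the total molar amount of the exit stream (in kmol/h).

Conversion of G: G consumed = 2ξ₁ = 0.494 × 87.71 → ξ₁ = 21.66 kmol/h.
Yield of H: 1ξ₂ / 87.71 = 0.25 → ξ₂ = 21.93 kmol/h.
Outlet amounts (n = n₀ + Σ ν·ξ):
  G: 87.71 − 2(21.66) = 44.38
  F: 0 + 2(21.66) − 1(21.93) = 21.4
  H: 0 + 1(21.93) = 21.93
Total out = 44.38 + 21.4 + 21.93 = 87.71 kmol/h.

87.7 kmol/h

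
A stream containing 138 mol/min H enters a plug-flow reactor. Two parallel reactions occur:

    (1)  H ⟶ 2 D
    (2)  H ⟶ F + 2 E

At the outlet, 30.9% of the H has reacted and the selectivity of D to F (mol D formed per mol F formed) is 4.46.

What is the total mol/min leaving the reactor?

Conversion of H: H consumed = 0.309 × 138 = 42.64 mol/min = 1ξ₁ + 1ξ₂.
Selectivity: 2ξ₁ / (1ξ₂) = 4.46 → ξ₁ = 2.23 ξ₂.
Substitute: (1·2.23 + 1) ξ₂ = 42.64 → ξ₂ = 13.2 mol/min, ξ₁ = 29.44 mol/min.
Outlet amounts (n = n₀ + Σ ν·ξ):
  H: 138 − 1(29.44) − 1(13.2) = 95.36
  D: 0 + 2(29.44) = 58.88
  F: 0 + 1(13.2) = 13.2
  E: 0 + 2(13.2) = 26.4
Total out = 95.36 + 58.88 + 13.2 + 26.4 = 193.8 mol/min.

194 mol/min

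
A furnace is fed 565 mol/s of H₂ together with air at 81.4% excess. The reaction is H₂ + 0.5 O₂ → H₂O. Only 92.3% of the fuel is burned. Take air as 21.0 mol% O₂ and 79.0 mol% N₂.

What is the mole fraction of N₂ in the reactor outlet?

0.702

Stoichiometric O₂ = 0.5 × 565 = 282.5 mol/s; O₂ fed = 282.5 × 1.814 = 512.5 mol/s.
N₂ fed = 512.5 × 79/21 = 1928 mol/s.
Fuel reacted = 0.923 × 565 → ξ = 521.5 mol/s.
Outlet (n = n₀ + ν ξ):
  H₂: 565 − 1(521.5) = 43.5
  O₂: 512.5 − 0.5(521.5) = 251.7
  N₂: 1928 (inert)
  H₂O: 0 + 1(521.5) = 521.5
Total out = 2745 mol/s; y_N₂ = 1928 / 2745 = 0.7024.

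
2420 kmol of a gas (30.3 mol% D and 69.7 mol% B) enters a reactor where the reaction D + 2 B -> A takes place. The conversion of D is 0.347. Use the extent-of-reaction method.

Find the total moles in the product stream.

1910 kmol

D reacted = 0.347 × 733.3 = 254.4 kmol; ν_D = −1, so ξ = 254.4/1 = 254.4 kmol.
Outlet amounts (n = n₀ + ν ξ):
  D: 733.3 − 1(254.4) = 478.8
  B: 1687 − 2(254.4) = 1178
  A: 0 + 1(254.4) = 254.4
Total out = 478.8 + 1178 + 254.4 = 1911 kmol.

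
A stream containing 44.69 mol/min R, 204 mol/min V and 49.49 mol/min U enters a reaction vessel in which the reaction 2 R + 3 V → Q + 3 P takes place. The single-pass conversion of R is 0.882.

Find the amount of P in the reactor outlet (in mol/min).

59.1 mol/min

R reacted = 0.882 × 44.69 = 39.42 mol/min; ν_R = −2, so ξ = 39.42/2 = 19.71 mol/min.
Outlet amounts (n = n₀ + ν ξ):
  R: 44.69 − 2(19.71) = 5.273
  V: 204 − 3(19.71) = 144.9
  Q: 0 + 1(19.71) = 19.71
  P: 0 + 3(19.71) = 59.12
  U: 49.49 (inert)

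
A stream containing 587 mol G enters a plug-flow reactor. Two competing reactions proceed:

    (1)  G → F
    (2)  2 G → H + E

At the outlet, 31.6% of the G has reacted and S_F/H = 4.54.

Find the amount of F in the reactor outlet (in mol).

129 mol

Conversion of G: G consumed = 0.316 × 587 = 185.5 mol = 1ξ₁ + 2ξ₂.
Selectivity: 1ξ₁ / (1ξ₂) = 4.54 → ξ₁ = 4.54 ξ₂.
Substitute: (1·4.54 + 2) ξ₂ = 185.5 → ξ₂ = 28.36 mol, ξ₁ = 128.8 mol.
Outlet amounts (n = n₀ + Σ ν·ξ):
  G: 587 − 1(128.8) − 2(28.36) = 401.5
  F: 0 + 1(128.8) = 128.8
  H: 0 + 1(28.36) = 28.36
  E: 0 + 1(28.36) = 28.36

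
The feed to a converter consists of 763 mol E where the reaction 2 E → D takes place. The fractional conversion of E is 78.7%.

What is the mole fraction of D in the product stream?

0.649

E reacted = 0.787 × 763 = 600.5 mol; ν_E = −2, so ξ = 600.5/2 = 300.2 mol.
Outlet amounts (n = n₀ + ν ξ):
  E: 763 − 2(300.2) = 162.5
  D: 0 + 1(300.2) = 300.2
Total out = 462.8 mol; y_D = 300.2 / 462.8 = 0.6488.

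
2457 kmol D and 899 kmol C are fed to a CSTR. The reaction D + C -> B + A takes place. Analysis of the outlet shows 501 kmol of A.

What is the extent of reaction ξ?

For A: n = n₀ + 1ξ → 501 = 0 + 1ξ, giving ξ = 501 kmol.
Outlet amounts (n = n₀ + ν ξ):
  D: 2457 − 1(501) = 1956
  C: 899 − 1(501) = 398
  B: 0 + 1(501) = 501
  A: 0 + 1(501) = 501

ξ = 501 kmol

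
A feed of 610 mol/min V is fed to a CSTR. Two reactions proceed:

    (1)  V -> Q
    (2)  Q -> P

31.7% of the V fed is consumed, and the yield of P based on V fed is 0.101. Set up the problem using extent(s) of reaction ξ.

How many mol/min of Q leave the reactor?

Conversion of V: V consumed = 1ξ₁ = 0.317 × 610 → ξ₁ = 193.4 mol/min.
Yield of P: 1ξ₂ / 610 = 0.101 → ξ₂ = 61.61 mol/min.
Outlet amounts (n = n₀ + Σ ν·ξ):
  V: 610 − 1(193.4) = 416.6
  Q: 0 + 1(193.4) − 1(61.61) = 131.8
  P: 0 + 1(61.61) = 61.61

132 mol/min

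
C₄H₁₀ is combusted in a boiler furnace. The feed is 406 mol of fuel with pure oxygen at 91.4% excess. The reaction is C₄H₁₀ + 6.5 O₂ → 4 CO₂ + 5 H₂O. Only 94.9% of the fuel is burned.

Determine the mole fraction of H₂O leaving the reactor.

Stoichiometric O₂ = 6.5 × 406 = 2639 mol; O₂ fed = 2639 × 1.914 = 5051 mol.
Fuel reacted = 0.949 × 406 → ξ = 385.3 mol.
Outlet (n = n₀ + ν ξ):
  C₄H₁₀: 406 − 1(385.3) = 20.71
  O₂: 5051 − 6.5(385.3) = 2547
  CO₂: 0 + 4(385.3) = 1541
  H₂O: 0 + 5(385.3) = 1926
Total out = 6035 mol; y_H₂O = 1926 / 6035 = 0.3192.

0.319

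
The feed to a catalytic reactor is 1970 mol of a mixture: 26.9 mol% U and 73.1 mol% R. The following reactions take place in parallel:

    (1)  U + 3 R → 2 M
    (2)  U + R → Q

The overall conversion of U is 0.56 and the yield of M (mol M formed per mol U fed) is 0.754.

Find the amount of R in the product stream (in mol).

744 mol

Yield of M: 2ξ₁ / 529.9 = 0.754 → ξ₁ = 199.8 mol.
Conversion of U: 1ξ₁ + 1ξ₂ = 0.56 × 529.9 = 296.8 → ξ₂ = 96.98 mol.
Outlet amounts (n = n₀ + Σ ν·ξ):
  U: 529.9 − 1(199.8) − 1(96.98) = 233.2
  R: 1440 − 3(199.8) − 1(96.98) = 743.7
  M: 0 + 2(199.8) = 399.6
  Q: 0 + 1(96.98) = 96.98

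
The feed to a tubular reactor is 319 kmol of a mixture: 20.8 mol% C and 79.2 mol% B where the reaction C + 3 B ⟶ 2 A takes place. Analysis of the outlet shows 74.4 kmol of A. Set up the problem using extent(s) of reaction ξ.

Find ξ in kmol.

ξ = 37.2 kmol

For A: n = n₀ + 2ξ → 74.4 = 0 + 2ξ, giving ξ = 37.2 kmol.
Outlet amounts (n = n₀ + ν ξ):
  C: 66.35 − 1(37.2) = 29.15
  B: 252.6 − 3(37.2) = 141
  A: 0 + 2(37.2) = 74.4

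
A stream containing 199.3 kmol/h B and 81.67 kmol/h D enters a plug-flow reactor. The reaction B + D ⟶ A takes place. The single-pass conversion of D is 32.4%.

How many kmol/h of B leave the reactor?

173 kmol/h

D reacted = 0.324 × 81.67 = 26.46 kmol/h; ν_D = −1, so ξ = 26.46/1 = 26.46 kmol/h.
Outlet amounts (n = n₀ + ν ξ):
  B: 199.3 − 1(26.46) = 172.8
  D: 81.67 − 1(26.46) = 55.21
  A: 0 + 1(26.46) = 26.46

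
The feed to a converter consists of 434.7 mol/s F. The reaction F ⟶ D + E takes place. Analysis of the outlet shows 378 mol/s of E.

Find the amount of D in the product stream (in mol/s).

For E: n = n₀ + 1ξ → 378 = 0 + 1ξ, giving ξ = 378 mol/s.
Outlet amounts (n = n₀ + ν ξ):
  F: 434.7 − 1(378) = 56.7
  D: 0 + 1(378) = 378
  E: 0 + 1(378) = 378

378 mol/s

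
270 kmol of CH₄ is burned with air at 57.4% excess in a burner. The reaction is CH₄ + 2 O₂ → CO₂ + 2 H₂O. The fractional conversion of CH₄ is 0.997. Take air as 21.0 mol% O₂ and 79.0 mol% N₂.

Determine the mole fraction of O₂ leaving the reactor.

Stoichiometric O₂ = 2 × 270 = 540 kmol; O₂ fed = 540 × 1.574 = 850 kmol.
N₂ fed = 850 × 79/21 = 3197 kmol.
Fuel reacted = 0.997 × 270 → ξ = 269.2 kmol.
Outlet (n = n₀ + ν ξ):
  CH₄: 270 − 1(269.2) = 0.81
  O₂: 850 − 2(269.2) = 311.6
  N₂: 3197 (inert)
  CO₂: 0 + 1(269.2) = 269.2
  H₂O: 0 + 2(269.2) = 538.4
Total out = 4317 kmol; y_O₂ = 311.6 / 4317 = 0.07217.

0.0722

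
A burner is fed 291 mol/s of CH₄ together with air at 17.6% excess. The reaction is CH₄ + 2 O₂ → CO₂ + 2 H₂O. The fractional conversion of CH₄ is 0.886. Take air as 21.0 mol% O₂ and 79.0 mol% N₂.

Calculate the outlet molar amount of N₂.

Stoichiometric O₂ = 2 × 291 = 582 mol/s; O₂ fed = 582 × 1.176 = 684.4 mol/s.
N₂ fed = 684.4 × 79/21 = 2575 mol/s.
Fuel reacted = 0.886 × 291 → ξ = 257.8 mol/s.
Outlet (n = n₀ + ν ξ):
  CH₄: 291 − 1(257.8) = 33.17
  O₂: 684.4 − 2(257.8) = 168.8
  N₂: 2575 (inert)
  CO₂: 0 + 1(257.8) = 257.8
  H₂O: 0 + 2(257.8) = 515.7

2570 mol/s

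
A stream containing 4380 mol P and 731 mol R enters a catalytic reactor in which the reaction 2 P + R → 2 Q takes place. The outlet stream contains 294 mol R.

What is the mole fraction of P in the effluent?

0.75

For R: n = n₀ − 1ξ → 294 = 731 − 1ξ, giving ξ = 437 mol.
Outlet amounts (n = n₀ + ν ξ):
  P: 4380 − 2(437) = 3506
  R: 731 − 1(437) = 294
  Q: 0 + 2(437) = 874
Total out = 4674 mol; y_P = 3506 / 4674 = 0.7501.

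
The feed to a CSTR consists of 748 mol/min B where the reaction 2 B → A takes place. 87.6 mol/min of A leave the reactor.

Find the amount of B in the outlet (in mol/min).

For A: n = n₀ + 1ξ → 87.6 = 0 + 1ξ, giving ξ = 87.6 mol/min.
Outlet amounts (n = n₀ + ν ξ):
  B: 748 − 2(87.6) = 572.8
  A: 0 + 1(87.6) = 87.6

573 mol/min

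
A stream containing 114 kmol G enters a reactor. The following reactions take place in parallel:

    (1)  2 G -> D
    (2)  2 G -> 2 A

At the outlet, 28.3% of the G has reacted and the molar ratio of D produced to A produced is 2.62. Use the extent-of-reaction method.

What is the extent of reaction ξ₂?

ξ₂ = 2.59 kmol

Conversion of G: G consumed = 0.283 × 114 = 32.26 kmol = 2ξ₁ + 2ξ₂.
Selectivity: 1ξ₁ / (2ξ₂) = 2.62 → ξ₁ = 5.24 ξ₂.
Substitute: (2·5.24 + 2) ξ₂ = 32.26 → ξ₂ = 2.585 kmol, ξ₁ = 13.55 kmol.
Outlet amounts (n = n₀ + Σ ν·ξ):
  G: 114 − 2(13.55) − 2(2.585) = 81.74
  D: 0 + 1(13.55) = 13.55
  A: 0 + 2(2.585) = 5.17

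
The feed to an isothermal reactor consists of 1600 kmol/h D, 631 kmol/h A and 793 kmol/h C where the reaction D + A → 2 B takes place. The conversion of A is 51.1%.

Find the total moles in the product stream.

A reacted = 0.511 × 631 = 322.4 kmol/h; ν_A = −1, so ξ = 322.4/1 = 322.4 kmol/h.
Outlet amounts (n = n₀ + ν ξ):
  D: 1600 − 1(322.4) = 1278
  A: 631 − 1(322.4) = 308.6
  B: 0 + 2(322.4) = 644.9
  C: 793 (inert)
Total out = 1278 + 308.6 + 644.9 + 793 = 3024 kmol/h.

3020 kmol/h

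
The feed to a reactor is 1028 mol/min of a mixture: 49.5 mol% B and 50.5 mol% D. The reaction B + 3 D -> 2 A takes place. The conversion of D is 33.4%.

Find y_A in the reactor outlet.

D reacted = 0.334 × 519.1 = 173.4 mol/min; ν_D = −3, so ξ = 173.4/3 = 57.8 mol/min.
Outlet amounts (n = n₀ + ν ξ):
  B: 508.9 − 1(57.8) = 451.1
  D: 519.1 − 3(57.8) = 345.7
  A: 0 + 2(57.8) = 115.6
Total out = 912.4 mol/min; y_A = 115.6 / 912.4 = 0.1267.

0.127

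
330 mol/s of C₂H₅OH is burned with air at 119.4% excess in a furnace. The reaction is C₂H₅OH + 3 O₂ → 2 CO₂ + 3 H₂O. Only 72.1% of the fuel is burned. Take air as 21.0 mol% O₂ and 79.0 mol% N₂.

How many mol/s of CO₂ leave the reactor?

476 mol/s

Stoichiometric O₂ = 3 × 330 = 990 mol/s; O₂ fed = 990 × 2.194 = 2172 mol/s.
N₂ fed = 2172 × 79/21 = 8171 mol/s.
Fuel reacted = 0.721 × 330 → ξ = 237.9 mol/s.
Outlet (n = n₀ + ν ξ):
  C₂H₅OH: 330 − 1(237.9) = 92.07
  O₂: 2172 − 3(237.9) = 1458
  N₂: 8171 (inert)
  CO₂: 0 + 2(237.9) = 475.9
  H₂O: 0 + 3(237.9) = 713.8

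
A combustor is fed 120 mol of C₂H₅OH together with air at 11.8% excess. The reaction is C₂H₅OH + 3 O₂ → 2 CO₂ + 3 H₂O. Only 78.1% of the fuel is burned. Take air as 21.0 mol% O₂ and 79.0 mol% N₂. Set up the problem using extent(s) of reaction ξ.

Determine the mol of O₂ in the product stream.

Stoichiometric O₂ = 3 × 120 = 360 mol; O₂ fed = 360 × 1.118 = 402.5 mol.
N₂ fed = 402.5 × 79/21 = 1514 mol.
Fuel reacted = 0.781 × 120 → ξ = 93.72 mol.
Outlet (n = n₀ + ν ξ):
  C₂H₅OH: 120 − 1(93.72) = 26.28
  O₂: 402.5 − 3(93.72) = 121.3
  N₂: 1514 (inert)
  CO₂: 0 + 2(93.72) = 187.4
  H₂O: 0 + 3(93.72) = 281.2

121 mol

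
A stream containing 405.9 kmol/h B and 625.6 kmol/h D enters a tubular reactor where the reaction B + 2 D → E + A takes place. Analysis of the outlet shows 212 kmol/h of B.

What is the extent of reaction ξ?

ξ = 194 kmol/h

For B: n = n₀ − 1ξ → 212 = 405.9 − 1ξ, giving ξ = 193.9 kmol/h.
Outlet amounts (n = n₀ + ν ξ):
  B: 405.9 − 1(193.9) = 212
  D: 625.6 − 2(193.9) = 237.8
  E: 0 + 1(193.9) = 193.9
  A: 0 + 1(193.9) = 193.9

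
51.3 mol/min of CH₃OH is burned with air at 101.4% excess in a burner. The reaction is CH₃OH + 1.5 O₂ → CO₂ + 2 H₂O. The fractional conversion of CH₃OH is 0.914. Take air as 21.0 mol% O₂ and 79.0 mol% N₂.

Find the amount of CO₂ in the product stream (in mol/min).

Stoichiometric O₂ = 1.5 × 51.3 = 76.95 mol/min; O₂ fed = 76.95 × 2.014 = 155 mol/min.
N₂ fed = 155 × 79/21 = 583 mol/min.
Fuel reacted = 0.914 × 51.3 → ξ = 46.89 mol/min.
Outlet (n = n₀ + ν ξ):
  CH₃OH: 51.3 − 1(46.89) = 4.412
  O₂: 155 − 1.5(46.89) = 84.64
  N₂: 583 (inert)
  CO₂: 0 + 1(46.89) = 46.89
  H₂O: 0 + 2(46.89) = 93.78

46.9 mol/min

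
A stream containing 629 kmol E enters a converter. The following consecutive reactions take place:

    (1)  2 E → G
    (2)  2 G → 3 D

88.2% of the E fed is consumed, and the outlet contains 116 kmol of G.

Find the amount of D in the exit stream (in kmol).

Conversion of E: E consumed = 2ξ₁ = 0.882 × 629 → ξ₁ = 277.4 kmol.
G balance: n_G = 0 + 1ξ₁ − 2ξ₂ = 116 → ξ₂ = (1·277.4 − 116)/2 = 80.69 kmol.
Outlet amounts (n = n₀ + Σ ν·ξ):
  E: 629 − 2(277.4) = 74.22
  G: 0 + 1(277.4) − 2(80.69) = 116
  D: 0 + 3(80.69) = 242.1

242 kmol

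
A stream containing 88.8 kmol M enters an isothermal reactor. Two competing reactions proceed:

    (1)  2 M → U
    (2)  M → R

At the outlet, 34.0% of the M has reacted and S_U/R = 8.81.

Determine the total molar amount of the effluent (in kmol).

Conversion of M: M consumed = 0.34 × 88.8 = 30.19 kmol = 2ξ₁ + 1ξ₂.
Selectivity: 1ξ₁ / (1ξ₂) = 8.81 → ξ₁ = 8.81 ξ₂.
Substitute: (2·8.81 + 1) ξ₂ = 30.19 → ξ₂ = 1.621 kmol, ξ₁ = 14.29 kmol.
Outlet amounts (n = n₀ + Σ ν·ξ):
  M: 88.8 − 2(14.29) − 1(1.621) = 58.61
  U: 0 + 1(14.29) = 14.29
  R: 0 + 1(1.621) = 1.621
Total out = 58.61 + 14.29 + 1.621 = 74.51 kmol.

74.5 kmol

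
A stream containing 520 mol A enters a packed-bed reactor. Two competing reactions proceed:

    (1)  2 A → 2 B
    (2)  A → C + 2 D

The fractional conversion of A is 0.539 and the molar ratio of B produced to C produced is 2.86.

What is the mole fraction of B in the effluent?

0.312

Conversion of A: A consumed = 0.539 × 520 = 280.3 mol = 2ξ₁ + 1ξ₂.
Selectivity: 2ξ₁ / (1ξ₂) = 2.86 → ξ₁ = 1.43 ξ₂.
Substitute: (2·1.43 + 1) ξ₂ = 280.3 → ξ₂ = 72.61 mol, ξ₁ = 103.8 mol.
Outlet amounts (n = n₀ + Σ ν·ξ):
  A: 520 − 2(103.8) − 1(72.61) = 239.7
  B: 0 + 2(103.8) = 207.7
  C: 0 + 1(72.61) = 72.61
  D: 0 + 2(72.61) = 145.2
Total out = 665.2 mol; y_B = 207.7 / 665.2 = 0.3122.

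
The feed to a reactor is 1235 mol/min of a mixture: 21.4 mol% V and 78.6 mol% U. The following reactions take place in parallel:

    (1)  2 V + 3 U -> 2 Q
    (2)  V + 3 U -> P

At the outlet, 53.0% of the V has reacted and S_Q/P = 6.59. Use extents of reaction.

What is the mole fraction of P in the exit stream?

0.0185

Conversion of V: V consumed = 0.53 × 264.3 = 140.1 mol/min = 2ξ₁ + 1ξ₂.
Selectivity: 2ξ₁ / (1ξ₂) = 6.59 → ξ₁ = 3.295 ξ₂.
Substitute: (2·3.295 + 1) ξ₂ = 140.1 → ξ₂ = 18.46 mol/min, ξ₁ = 60.81 mol/min.
Outlet amounts (n = n₀ + Σ ν·ξ):
  V: 264.3 − 2(60.81) − 1(18.46) = 124.2
  U: 970.7 − 3(60.81) − 3(18.46) = 732.9
  Q: 0 + 2(60.81) = 121.6
  P: 0 + 1(18.46) = 18.46
Total out = 997.2 mol/min; y_P = 18.46 / 997.2 = 0.01851.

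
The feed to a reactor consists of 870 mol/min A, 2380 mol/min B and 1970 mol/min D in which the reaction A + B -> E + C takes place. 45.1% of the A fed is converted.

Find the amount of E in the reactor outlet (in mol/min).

392 mol/min

A reacted = 0.451 × 870 = 392.4 mol/min; ν_A = −1, so ξ = 392.4/1 = 392.4 mol/min.
Outlet amounts (n = n₀ + ν ξ):
  A: 870 − 1(392.4) = 477.6
  B: 2380 − 1(392.4) = 1988
  E: 0 + 1(392.4) = 392.4
  C: 0 + 1(392.4) = 392.4
  D: 1970 (inert)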